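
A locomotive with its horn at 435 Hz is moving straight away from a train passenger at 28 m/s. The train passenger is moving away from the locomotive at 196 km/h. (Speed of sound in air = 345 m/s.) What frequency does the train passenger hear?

339 Hz

196 km/h = 54.44 m/s.
General Doppler shift: f' = f · (v − v_o)/(v + v_s).
f' = 435 × (345 − 54.44)/(345 + 28) = 435 × 290.56/373 ≈ 339 Hz.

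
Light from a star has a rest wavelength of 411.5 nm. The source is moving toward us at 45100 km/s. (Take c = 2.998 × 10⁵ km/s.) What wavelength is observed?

β = v/c = 45100/299800 = 0.1504.
Relativistic Doppler for wavelength: λ' = λ₀ · √((1 − β)/(1 + β)).
λ' = 411.5 × √(0.8496/1.1504) = 411.5 × 0.85935 ≈ 353.6 nm.

353.6 nm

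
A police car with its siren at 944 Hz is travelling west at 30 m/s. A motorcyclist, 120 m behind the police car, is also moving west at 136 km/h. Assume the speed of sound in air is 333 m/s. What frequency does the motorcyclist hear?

136 km/h = 37.78 m/s.
The motorcyclist is behind, so the police car is moving away from it while the motorcyclist is moving toward the police car.
With source receding and observer approaching, f' = f · (v + v_o)/(v + v_s).
f' = 944 × (333 + 37.78)/(333 + 30) = 944 × 370.78/363 ≈ 964 Hz.

964 Hz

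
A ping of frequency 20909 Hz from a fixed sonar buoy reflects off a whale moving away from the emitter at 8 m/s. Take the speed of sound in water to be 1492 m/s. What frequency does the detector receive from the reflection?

20686 Hz

At the whale (a moving observer), f₁ = f₀ · (v − u)/v = 20909 × 1484/1492 ≈ 20797 Hz.
The reflection then acts as a moving source: f₂ = f₁ · v/(v + u) ≈ 20686 Hz.
Equivalently f₂ = f₀ · (v − u)/(v + u).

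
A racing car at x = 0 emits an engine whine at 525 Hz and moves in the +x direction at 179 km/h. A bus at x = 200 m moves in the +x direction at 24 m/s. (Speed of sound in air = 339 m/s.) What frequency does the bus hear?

179 km/h = 49.72 m/s.
The observer lies on the +x side, so the source is heading toward the observer and the observer is heading away from the source.
With source approaching and observer receding, f' = f · (v − v_o)/(v − v_s).
f' = 525 × (339 − 24)/(339 − 49.72) = 525 × 315/289.28 ≈ 572 Hz.

572 Hz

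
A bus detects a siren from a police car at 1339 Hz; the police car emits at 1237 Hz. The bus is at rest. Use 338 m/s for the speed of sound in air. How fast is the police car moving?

f' > f, so the police car is approaching.
f' = f · v/(v − v_s) ⇒ v_s = v · |1 − f/f'|.
v_s = 338 × |1 − 1237/1339| = 338 × 0.07618 ≈ 26 m/s.

26 m/s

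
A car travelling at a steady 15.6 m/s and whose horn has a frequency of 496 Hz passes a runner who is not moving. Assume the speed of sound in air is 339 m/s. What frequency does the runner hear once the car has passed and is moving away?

474 Hz

Receding: f₂ = f · v/(v + v_s) = 496 × 339/354.6 ≈ 474 Hz.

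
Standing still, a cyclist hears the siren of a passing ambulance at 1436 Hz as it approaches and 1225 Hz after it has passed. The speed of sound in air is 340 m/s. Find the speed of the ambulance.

f₁/f₂ = (v + v_s)/(v − v_s), so v_s = v · (f₁ − f₂)/(f₁ + f₂).
v_s = 340 × (1436 − 1225)/(1436 + 1225) = 340 × 211/2661 ≈ 27 m/s.

27 m/s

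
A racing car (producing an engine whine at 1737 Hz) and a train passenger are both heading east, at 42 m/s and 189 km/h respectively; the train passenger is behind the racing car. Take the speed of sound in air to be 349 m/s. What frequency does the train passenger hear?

189 km/h = 52.5 m/s.
The train passenger is behind, so the racing car is moving away from it while the train passenger is moving toward the racing car.
General Doppler shift: f' = f · (v + v_o)/(v + v_s).
f' = 1737 × (349 + 52.5)/(349 + 42) = 1737 × 401.5/391 ≈ 1784 Hz.

1784 Hz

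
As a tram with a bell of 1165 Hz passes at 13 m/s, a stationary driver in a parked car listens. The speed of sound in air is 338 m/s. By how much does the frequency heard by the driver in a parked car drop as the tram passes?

89.7 Hz

Approaching: f₁ = f · v/(v − v_s) = 1165 × 338/325 ≈ 1211.6 Hz.
Receding: f₂ = f · v/(v + v_s) = 1165 × 338/351 ≈ 1121.9 Hz.
Drop: f₁ − f₂ = 2f·v·v_s/(v² − v_s²) = 2 × 1165 × 338 × 13/(338² − 13²) ≈ 89.7 Hz.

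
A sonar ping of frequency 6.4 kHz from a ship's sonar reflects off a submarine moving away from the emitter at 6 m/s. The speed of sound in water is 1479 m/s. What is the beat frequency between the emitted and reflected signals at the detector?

51.7 Hz

At the submarine (a moving observer), f₁ = f₀ · (v − u)/v = 6.4 × 1473/1479 ≈ 6.3740 kHz.
On reflection it acts as a source moving away from the stationary detector: f₂ = f₁ · v/(v + u) = 6.3740 × 1479/1485 ≈ 6.3483 kHz.
Beat frequency (with f₀ = 6400 Hz): |f₂ − f₀| = 2u·f₀/(v + u) = 2 × 6 × 6400/1485 ≈ 51.7 Hz.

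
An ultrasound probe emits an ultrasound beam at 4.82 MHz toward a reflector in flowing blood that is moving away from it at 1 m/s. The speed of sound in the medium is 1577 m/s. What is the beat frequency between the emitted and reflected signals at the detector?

6109 Hz

The reflector in flowing blood first receives the wave as a moving observer: f₁ = f₀ · (v − u)/v = 4.82 × (1577 − 1)/1577 ≈ 4.81694 MHz.
On reflection it acts as a source moving away from the stationary detector: f₂ = f₁ · v/(v + u) = 4.81694 × 1577/1578 ≈ 4.81389 MHz.
Beat frequency (with f₀ = 4820000 Hz): |f₂ − f₀| = 2u·f₀/(v + u) = 2 × 1 × 4820000/1578 ≈ 6109 Hz.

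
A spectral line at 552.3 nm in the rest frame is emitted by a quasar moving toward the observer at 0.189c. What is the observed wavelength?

Relativistic Doppler for wavelength: λ' = λ₀ · √((1 − β)/(1 + β)).
λ' = 552.3 × √(0.8110/1.1890) = 552.3 × 0.82588 ≈ 456.1 nm.

456.1 nm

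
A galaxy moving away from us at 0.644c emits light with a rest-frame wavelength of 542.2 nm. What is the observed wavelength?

Relativistic Doppler for wavelength: λ' = λ₀ · √((1 + β)/(1 − β)).
λ' = 542.2 × √(1.6440/0.3560) = 542.2 × 2.14895 ≈ 1165.2 nm.

1165.2 nm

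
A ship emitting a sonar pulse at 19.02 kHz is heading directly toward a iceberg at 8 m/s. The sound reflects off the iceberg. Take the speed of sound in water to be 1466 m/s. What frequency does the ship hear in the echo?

The iceberg receives the sound from a moving source: f₁ = f₀ · v/(v − v_e) = 19.02 × 1466/1458 ≈ 19.12 kHz.
On the return leg the ship is a moving observer: f₂ = f₁ · (v + v_e)/v = 19.12 × 1474/1466 ≈ 19.23 kHz.
Equivalently f₂ = f₀ · (v + v_e)/(v − v_e).

19.23 kHz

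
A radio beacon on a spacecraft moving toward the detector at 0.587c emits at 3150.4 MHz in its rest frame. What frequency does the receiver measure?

6175.6 MHz

Relativistic Doppler for frequency: f' = f₀ · √((1 + β)/(1 − β)).
f' = 3150.4 × √(1.5870/0.4130) = 3150.4 × 1.96026 ≈ 6175.6 MHz.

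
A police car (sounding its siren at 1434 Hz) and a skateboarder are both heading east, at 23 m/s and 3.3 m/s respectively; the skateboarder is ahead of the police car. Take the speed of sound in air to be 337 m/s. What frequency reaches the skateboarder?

The skateboarder is ahead, so the police car is moving toward it while the skateboarder is moving away from the police car.
General Doppler shift: f' = f · (v − v_o)/(v − v_s).
f' = 1434 × (337 − 3.3)/(337 − 23) = 1434 × 333.7/314 ≈ 1524 Hz.

1524 Hz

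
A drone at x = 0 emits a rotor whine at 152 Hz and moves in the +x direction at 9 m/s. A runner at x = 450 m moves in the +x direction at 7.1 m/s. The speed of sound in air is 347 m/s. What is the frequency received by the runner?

153 Hz

The observer lies on the +x side, so the source is heading toward the observer and the observer is heading away from the source.
With source approaching and observer receding, f' = f · (v − v_o)/(v − v_s).
f' = 152 × (347 − 7.1)/(347 − 9) = 152 × 339.9/338 ≈ 153 Hz.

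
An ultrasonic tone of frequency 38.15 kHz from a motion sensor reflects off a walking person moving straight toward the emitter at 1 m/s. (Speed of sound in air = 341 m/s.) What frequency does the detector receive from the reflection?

38.4 kHz

The walking person first receives the wave as a moving observer: f₁ = f₀ · (v + u)/v = 38.15 × (341 + 1)/341 ≈ 38.3 kHz.
On reflection it acts as a source moving toward the stationary detector: f₂ = f₁ · v/(v − u) = 38.3 × 341/340 ≈ 38.4 kHz.
Equivalently f₂ = f₀ · (v + u)/(v − u).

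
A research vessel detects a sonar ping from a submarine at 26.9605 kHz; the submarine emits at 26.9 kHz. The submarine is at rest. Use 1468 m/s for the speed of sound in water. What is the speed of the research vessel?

f' > f, so the research vessel is approaching.
f' = f · (v + v_o)/v ⇒ v_o = v · |f'/f − 1|.
v_o = 1468 × |26.9605/26.9 − 1| = 1468 × 0.002249 ≈ 3.3 m/s.

3.3 m/s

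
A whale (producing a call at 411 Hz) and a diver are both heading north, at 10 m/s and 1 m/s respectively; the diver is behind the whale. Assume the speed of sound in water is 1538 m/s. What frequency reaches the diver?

409 Hz

The diver is behind, so the whale is moving away from it while the diver is moving toward the whale.
General Doppler shift: f' = f · (v + v_o)/(v + v_s).
f' = 411 × (1538 + 1)/(1538 + 10) = 411 × 1539/1548 ≈ 409 Hz.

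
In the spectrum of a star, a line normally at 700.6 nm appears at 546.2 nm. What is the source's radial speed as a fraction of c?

0.244c

λ'/λ₀ = 0.7796 < 1 (blueshift), so the source is approaching.
λ'/λ₀ = √((1 − β)/(1 + β)) for an approaching source ⇒ β = (1 − r²)/(1 + r²) with r = λ'/λ₀.
β = (1 − 0.6078)/(1 + 0.6078) ≈ 0.244.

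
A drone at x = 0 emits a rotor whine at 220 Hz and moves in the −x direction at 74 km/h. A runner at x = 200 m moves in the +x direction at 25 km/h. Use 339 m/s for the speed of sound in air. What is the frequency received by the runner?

203 Hz

74 km/h = 20.56 m/s; 25 km/h = 6.944 m/s.
The observer lies on the +x side, so the source is heading away from the observer and the observer is heading away from the source.
With source receding and observer receding, f' = f · (v − v_o)/(v + v_s).
f' = 220 × (339 − 6.944)/(339 + 20.56) = 220 × 332.06/359.56 ≈ 203 Hz.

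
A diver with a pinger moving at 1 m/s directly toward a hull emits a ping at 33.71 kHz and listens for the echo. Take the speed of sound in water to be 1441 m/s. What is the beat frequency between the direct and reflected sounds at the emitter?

46.8 Hz

The hull receives the sound from a moving source: f₁ = f₀ · v/(v − v_e) = 33.71 × 1441/1440 ≈ 33.7334 kHz.
On the return leg the diver with a pinger is a moving observer: f₂ = f₁ · (v + v_e)/v = 33.7334 × 1442/1441 ≈ 33.7568 kHz.
Beat against the emitted tone (with f₀ = 33710 Hz): |f₂ − f₀| = 2v_e·f₀/(v − v_e) = 2 × 1 × 33710/1440 ≈ 46.8 Hz.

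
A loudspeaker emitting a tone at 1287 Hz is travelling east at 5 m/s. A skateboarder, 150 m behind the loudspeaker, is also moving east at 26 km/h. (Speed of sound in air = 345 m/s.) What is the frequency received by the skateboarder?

26 km/h = 7.222 m/s.
The skateboarder is behind, so the loudspeaker is moving away from it while the skateboarder is moving toward the loudspeaker.
General Doppler shift: f' = f · (v + v_o)/(v + v_s).
f' = 1287 × (345 + 7.222)/(345 + 5) = 1287 × 352.22/350 ≈ 1295 Hz.

1295 Hz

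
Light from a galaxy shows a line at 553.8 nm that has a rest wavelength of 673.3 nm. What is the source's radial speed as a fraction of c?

λ'/λ₀ = 0.8225 < 1 (blueshift), so the source is approaching.
λ'/λ₀ = √((1 − β)/(1 + β)) for an approaching source ⇒ β = (1 − r²)/(1 + r²) with r = λ'/λ₀.
β = (1 − 0.6765)/(1 + 0.6765) ≈ 0.193.

0.193c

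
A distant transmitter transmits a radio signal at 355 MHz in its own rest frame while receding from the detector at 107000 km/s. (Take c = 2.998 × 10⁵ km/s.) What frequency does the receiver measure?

β = v/c = 107000/299800 = 0.3569.
Relativistic Doppler for frequency: f' = f₀ · √((1 − β)/(1 + β)).
f' = 355 × √(0.6431/1.3569) = 355 × 0.68844 ≈ 244.4 MHz.

244.4 MHz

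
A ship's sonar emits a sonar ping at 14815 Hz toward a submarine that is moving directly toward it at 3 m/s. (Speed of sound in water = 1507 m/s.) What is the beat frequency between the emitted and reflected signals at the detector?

The submarine first receives the wave as a moving observer: f₁ = f₀ · (v + u)/v = 14815 × (1507 + 3)/1507 ≈ 14844.5 Hz.
On reflection it acts as a source moving toward the stationary detector: f₂ = f₁ · v/(v − u) = 14844.5 × 1507/1504 ≈ 14874.1 Hz.
Beat frequency: |f₂ − f₀| = 2u·f₀/(v − u) = 2 × 3 × 14815/1504 ≈ 59.1 Hz.

59.1 Hz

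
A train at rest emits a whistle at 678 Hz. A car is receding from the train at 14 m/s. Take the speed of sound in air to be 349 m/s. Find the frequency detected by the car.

Only the observer moves, away from the source, so f' = f · (v − v_o)/v.
f' = 678 × (349 − 14)/349 = 678 × 335/349 ≈ 651 Hz.

651 Hz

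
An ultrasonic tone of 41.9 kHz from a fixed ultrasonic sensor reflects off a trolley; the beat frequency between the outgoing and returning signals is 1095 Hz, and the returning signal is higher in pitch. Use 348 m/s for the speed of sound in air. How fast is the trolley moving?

Double Doppler shift off a moving reflector: f₂ = f₀ · (v + u)/(v − u) (u > 0 toward emitter).
Returning signal is higher, so f₂ = f₀ + Δf = 41900 + 1095 = 42995 Hz.
Rearranging, u = v · (f₂ − f₀)/(f₂ + f₀) = 348 × 1095/84895 ≈ 4.5 m/s.
So the trolley is moving at 4.5 m/s toward the emitter.

4.5 m/s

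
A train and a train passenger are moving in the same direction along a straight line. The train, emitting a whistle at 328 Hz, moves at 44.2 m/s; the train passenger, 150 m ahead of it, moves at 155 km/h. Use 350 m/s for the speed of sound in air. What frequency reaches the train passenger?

329 Hz

155 km/h = 43.06 m/s.
The train passenger is ahead, so the train is moving toward it while the train passenger is moving away from the train.
With source approaching and observer receding, f' = f · (v − v_o)/(v − v_s).
f' = 328 × (350 − 43.06)/(350 − 44.2) = 328 × 306.94/305.8 ≈ 329 Hz.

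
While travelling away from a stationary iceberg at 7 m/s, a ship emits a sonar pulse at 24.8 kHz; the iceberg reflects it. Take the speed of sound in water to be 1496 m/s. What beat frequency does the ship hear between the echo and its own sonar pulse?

The iceberg receives the sound from a moving source: f₁ = f₀ · v/(v + v_e) = 24.8 × 1496/1503 ≈ 24.684 kHz.
On the return leg the ship is a moving observer: f₂ = f₁ · (v − v_e)/v = 24.684 × 1489/1496 ≈ 24.569 kHz.
Beat against the emitted tone (with f₀ = 24800 Hz): |f₂ − f₀| = 2v_e·f₀/(v + v_e) = 2 × 7 × 24800/1503 ≈ 231 Hz.

231 Hz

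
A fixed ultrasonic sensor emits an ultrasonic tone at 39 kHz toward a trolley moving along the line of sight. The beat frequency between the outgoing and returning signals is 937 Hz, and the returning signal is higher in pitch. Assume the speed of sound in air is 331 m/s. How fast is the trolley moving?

3.9 m/s

Double Doppler shift off a moving reflector: f₂ = f₀ · (v + u)/(v − u) (u > 0 toward emitter).
Returning signal is higher, so f₂ = f₀ + Δf = 39000 + 937 = 39937 Hz.
Rearranging, u = v · (f₂ − f₀)/(f₂ + f₀) = 331 × 937/78937 ≈ 3.9 m/s.
So the trolley is moving at 3.9 m/s toward the emitter.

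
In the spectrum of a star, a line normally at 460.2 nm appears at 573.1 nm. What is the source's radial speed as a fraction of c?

0.216

λ'/λ₀ = 1.2453 > 1 (redshift), so the source is receding.
λ'/λ₀ = √((1 + β)/(1 − β)) for a receding source ⇒ β = (r² − 1)/(r² + 1) with r = λ'/λ₀.
β = (1.5508 − 1)/(1.5508 + 1) ≈ 0.216.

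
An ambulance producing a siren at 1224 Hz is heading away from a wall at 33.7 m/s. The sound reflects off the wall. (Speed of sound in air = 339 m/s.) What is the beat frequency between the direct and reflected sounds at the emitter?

221 Hz

The wall receives the sound from a moving source: f₁ = f₀ · v/(v + v_e) = 1224 × 339/372.7 ≈ 1113 Hz.
On the return leg the ambulance is a moving observer: f₂ = f₁ · (v − v_e)/v = 1113 × 305.3/339 ≈ 1003 Hz.
Beat against the emitted tone: |f₂ − f₀| = 2v_e·f₀/(v + v_e) = 2 × 33.7 × 1224/372.7 ≈ 221 Hz.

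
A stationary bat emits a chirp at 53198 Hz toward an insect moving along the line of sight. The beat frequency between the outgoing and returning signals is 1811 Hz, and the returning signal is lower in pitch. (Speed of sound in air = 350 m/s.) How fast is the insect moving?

Double Doppler shift off a moving reflector: f₂ = f₀ · (v + u)/(v − u) (u > 0 toward emitter).
Returning signal is lower, so f₂ = f₀ − Δf = 53198 − 1811 = 51387 Hz.
Rearranging, u = v · (f₂ − f₀)/(f₂ + f₀) = 350 × -1811/104585 ≈ -6.1 m/s.
So the insect is moving at 6.1 m/s away from the emitter.

6.1 m/s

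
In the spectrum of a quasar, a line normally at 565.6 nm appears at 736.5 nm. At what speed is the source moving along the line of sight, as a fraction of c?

0.258

λ'/λ₀ = 1.3022 > 1 (redshift), so the source is receding.
λ'/λ₀ = √((1 + β)/(1 − β)) for a receding source ⇒ β = (r² − 1)/(r² + 1) with r = λ'/λ₀.
β = (1.6956 − 1)/(1.6956 + 1) ≈ 0.258.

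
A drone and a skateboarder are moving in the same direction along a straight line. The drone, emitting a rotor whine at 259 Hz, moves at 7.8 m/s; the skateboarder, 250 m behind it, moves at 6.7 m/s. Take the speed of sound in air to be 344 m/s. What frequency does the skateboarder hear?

258 Hz

The skateboarder is behind, so the drone is moving away from it while the skateboarder is moving toward the drone.
General Doppler shift: f' = f · (v + v_o)/(v + v_s).
f' = 259 × (344 + 6.7)/(344 + 7.8) = 259 × 350.7/351.8 ≈ 258 Hz.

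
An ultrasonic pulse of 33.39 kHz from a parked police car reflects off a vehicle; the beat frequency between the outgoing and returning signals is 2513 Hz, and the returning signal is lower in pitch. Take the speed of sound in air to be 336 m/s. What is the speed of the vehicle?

13.1 m/s

Double Doppler shift off a moving reflector: f₂ = f₀ · (v + u)/(v − u) (u > 0 toward emitter).
Returning signal is lower, so f₂ = f₀ − Δf = 33390 − 2513 = 30877 Hz.
Rearranging, u = v · (f₂ − f₀)/(f₂ + f₀) = 336 × -2513/64267 ≈ -13.1 m/s.
So the vehicle is moving at 13.1 m/s away from the emitter.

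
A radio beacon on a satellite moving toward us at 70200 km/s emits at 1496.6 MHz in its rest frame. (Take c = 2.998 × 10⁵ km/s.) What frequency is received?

1899.9 MHz

β = v/c = 70200/299800 = 0.2342.
Relativistic Doppler for frequency: f' = f₀ · √((1 + β)/(1 − β)).
f' = 1496.6 × √(1.2342/0.7658) = 1496.6 × 1.26945 ≈ 1899.9 MHz.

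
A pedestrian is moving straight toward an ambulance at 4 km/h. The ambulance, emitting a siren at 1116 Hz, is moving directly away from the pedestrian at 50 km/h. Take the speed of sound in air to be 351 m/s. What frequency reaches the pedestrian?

1077 Hz

50 km/h = 13.89 m/s; 4 km/h = 1.111 m/s.
General Doppler shift: f' = f · (v + v_o)/(v + v_s).
f' = 1116 × (351 + 1.111)/(351 + 13.89) = 1116 × 352.11/364.89 ≈ 1077 Hz.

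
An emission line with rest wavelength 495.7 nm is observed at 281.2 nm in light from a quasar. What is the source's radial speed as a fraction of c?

0.513c

λ'/λ₀ = 0.5673 < 1 (blueshift), so the source is approaching.
λ'/λ₀ = √((1 − β)/(1 + β)) for an approaching source ⇒ β = (1 − r²)/(1 + r²) with r = λ'/λ₀.
β = (1 − 0.3218)/(1 + 0.3218) ≈ 0.513.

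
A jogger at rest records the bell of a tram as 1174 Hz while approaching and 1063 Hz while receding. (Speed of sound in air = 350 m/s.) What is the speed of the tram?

17.4 m/s

f₁/f₂ = (v + v_s)/(v − v_s), so v_s = v · (f₁ − f₂)/(f₁ + f₂).
v_s = 350 × (1174 − 1063)/(1174 + 1063) = 350 × 111/2237 ≈ 17.4 m/s.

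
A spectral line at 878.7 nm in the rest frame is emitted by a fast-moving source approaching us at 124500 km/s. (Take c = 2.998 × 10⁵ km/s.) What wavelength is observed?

β = v/c = 124500/299800 = 0.4153.
Relativistic Doppler for wavelength: λ' = λ₀ · √((1 − β)/(1 + β)).
λ' = 878.7 × √(0.5847/1.4153) = 878.7 × 0.64277 ≈ 564.8 nm.

564.8 nm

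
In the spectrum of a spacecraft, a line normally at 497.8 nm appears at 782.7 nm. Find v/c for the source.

0.424

λ'/λ₀ = 1.5723 > 1 (redshift), so the source is receding.
λ'/λ₀ = √((1 + β)/(1 − β)) for a receding source ⇒ β = (r² − 1)/(r² + 1) with r = λ'/λ₀.
β = (2.4722 − 1)/(2.4722 + 1) ≈ 0.424.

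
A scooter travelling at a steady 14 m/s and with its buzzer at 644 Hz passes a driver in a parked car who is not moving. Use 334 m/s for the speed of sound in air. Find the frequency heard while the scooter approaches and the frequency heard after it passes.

Approaching: f₁ = f · v/(v − v_s) = 644 × 334/320 ≈ 672 Hz.
Receding: f₂ = f · v/(v + v_s) = 644 × 334/348 ≈ 618 Hz.

672 Hz approaching; 618 Hz receding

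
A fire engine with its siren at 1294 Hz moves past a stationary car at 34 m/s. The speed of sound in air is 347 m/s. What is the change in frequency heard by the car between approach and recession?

256 Hz

Approaching: f₁ = f · v/(v − v_s) = 1294 × 347/313 ≈ 1435 Hz.
Receding: f₂ = f · v/(v + v_s) = 1294 × 347/381 ≈ 1179 Hz.
Drop: f₁ − f₂ = 2f·v·v_s/(v² − v_s²) = 2 × 1294 × 347 × 34/(347² − 34²) ≈ 256 Hz.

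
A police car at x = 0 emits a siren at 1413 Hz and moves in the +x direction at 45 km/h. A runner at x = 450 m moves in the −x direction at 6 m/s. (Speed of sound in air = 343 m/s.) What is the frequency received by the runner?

1492 Hz

45 km/h = 12.5 m/s.
The observer lies on the +x side, so the source is heading toward the observer and the observer is heading toward the source.
With source approaching and observer approaching, f' = f · (v + v_o)/(v − v_s).
f' = 1413 × (343 + 6)/(343 − 12.5) = 1413 × 349/330.5 ≈ 1492 Hz.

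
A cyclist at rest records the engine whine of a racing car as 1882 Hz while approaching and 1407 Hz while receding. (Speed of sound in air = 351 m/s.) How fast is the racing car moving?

f₁/f₂ = (v + v_s)/(v − v_s), so v_s = v · (f₁ − f₂)/(f₁ + f₂).
v_s = 351 × (1882 − 1407)/(1882 + 1407) = 351 × 475/3289 ≈ 51 m/s.

51 m/s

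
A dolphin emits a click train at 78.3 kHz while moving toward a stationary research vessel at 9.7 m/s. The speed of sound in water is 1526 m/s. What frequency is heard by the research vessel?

Only the source moves, toward the listener, so f' = f · v/(v − v_s).
f' = 78.3 × 1526/(1526 − 9.7) = 78.3 × 1526/1516 ≈ 78.8 kHz.

78.8 kHz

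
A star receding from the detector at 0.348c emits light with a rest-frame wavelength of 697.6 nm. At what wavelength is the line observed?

1003.1 nm

Relativistic Doppler for wavelength: λ' = λ₀ · √((1 + β)/(1 − β)).
λ' = 697.6 × √(1.3480/0.6520) = 697.6 × 1.43788 ≈ 1003.1 nm.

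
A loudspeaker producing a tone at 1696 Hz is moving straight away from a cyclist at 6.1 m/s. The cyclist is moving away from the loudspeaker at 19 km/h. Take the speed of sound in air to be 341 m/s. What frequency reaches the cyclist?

1640 Hz

19 km/h = 5.278 m/s.
With source receding and observer receding, f' = f · (v − v_o)/(v + v_s).
f' = 1696 × (341 − 5.278)/(341 + 6.1) = 1696 × 335.72/347.1 ≈ 1640 Hz.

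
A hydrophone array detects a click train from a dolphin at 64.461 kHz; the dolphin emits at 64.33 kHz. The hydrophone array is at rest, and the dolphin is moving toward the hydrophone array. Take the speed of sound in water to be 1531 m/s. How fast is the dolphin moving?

3.1 m/s

f' = f · v/(v − v_s) ⇒ v_s = v · |1 − f/f'|.
v_s = 1531 × |1 − 64.33/64.461| = 1531 × 0.002032 ≈ 3.1 m/s.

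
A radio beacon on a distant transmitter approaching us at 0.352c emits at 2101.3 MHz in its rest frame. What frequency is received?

Relativistic Doppler for frequency: f' = f₀ · √((1 + β)/(1 − β)).
f' = 2101.3 × √(1.3520/0.6480) = 2101.3 × 1.44444 ≈ 3035.2 MHz.

3035.2 MHz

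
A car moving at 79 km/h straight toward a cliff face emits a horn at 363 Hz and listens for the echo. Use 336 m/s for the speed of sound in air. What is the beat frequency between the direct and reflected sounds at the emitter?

79 km/h = 21.94 m/s.
The cliff face receives the sound from a moving source: f₁ = f₀ · v/(v − v_e) = 363 × 336/314.06 ≈ 388.4 Hz.
On the return leg the car is a moving observer: f₂ = f₁ · (v + v_e)/v = 388.4 × 357.94/336 ≈ 413.7 Hz.
Beat against the emitted tone: |f₂ − f₀| = 2v_e·f₀/(v − v_e) = 2 × 21.94 × 363/314.06 ≈ 50.7 Hz.

50.7 Hz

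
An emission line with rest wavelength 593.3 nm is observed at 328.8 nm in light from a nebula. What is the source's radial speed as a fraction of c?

0.530c

λ'/λ₀ = 0.5542 < 1 (blueshift), so the source is approaching.
λ'/λ₀ = √((1 − β)/(1 + β)) for an approaching source ⇒ β = (1 − r²)/(1 + r²) with r = λ'/λ₀.
β = (1 − 0.3071)/(1 + 0.3071) ≈ 0.530.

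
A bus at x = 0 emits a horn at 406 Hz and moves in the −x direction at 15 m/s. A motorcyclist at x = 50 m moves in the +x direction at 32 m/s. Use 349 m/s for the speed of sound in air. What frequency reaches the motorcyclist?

354 Hz

The observer lies on the +x side, so the source is heading away from the observer and the observer is heading away from the source.
With source receding and observer receding, f' = f · (v − v_o)/(v + v_s).
f' = 406 × (349 − 32)/(349 + 15) = 406 × 317/364 ≈ 354 Hz.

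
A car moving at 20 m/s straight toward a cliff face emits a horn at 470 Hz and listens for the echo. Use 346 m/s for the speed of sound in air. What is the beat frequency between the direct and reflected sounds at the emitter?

57.7 Hz

The cliff face receives the sound from a moving source: f₁ = f₀ · v/(v − v_e) = 470 × 346/326 ≈ 498.8 Hz.
On the return leg the car is a moving observer: f₂ = f₁ · (v + v_e)/v = 498.8 × 366/346 ≈ 527.7 Hz.
Equivalently f₂ = f₀ · (v + v_e)/(v − v_e).
Beat against the emitted tone: |f₂ − f₀| = 2v_e·f₀/(v − v_e) = 2 × 20 × 470/326 ≈ 57.7 Hz.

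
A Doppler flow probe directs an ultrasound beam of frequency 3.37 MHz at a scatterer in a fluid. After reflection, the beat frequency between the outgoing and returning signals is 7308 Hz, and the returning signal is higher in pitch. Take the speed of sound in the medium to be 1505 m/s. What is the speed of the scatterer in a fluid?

1.63 m/s

Double Doppler shift off a moving reflector: f₂ = f₀ · (v + u)/(v − u) (u > 0 toward emitter).
Returning signal is higher, so f₂ = f₀ + Δf = 3370000 + 7308 = 3377308 Hz.
Rearranging, u = v · (f₂ − f₀)/(f₂ + f₀) = 1505 × 7308/6747308 ≈ 1.63 m/s.
So the scatterer in a fluid is moving at 1.63 m/s toward the emitter.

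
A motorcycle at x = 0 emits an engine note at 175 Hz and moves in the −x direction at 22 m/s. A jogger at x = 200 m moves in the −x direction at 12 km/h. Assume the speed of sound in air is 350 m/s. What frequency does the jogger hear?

166 Hz

12 km/h = 3.333 m/s.
The observer lies on the +x side, so the source is heading away from the observer and the observer is heading toward the source.
Both move, so f' = f · (v + v_o)/(v + v_s).
f' = 175 × (350 + 3.333)/(350 + 22) = 175 × 353.33/372 ≈ 166 Hz.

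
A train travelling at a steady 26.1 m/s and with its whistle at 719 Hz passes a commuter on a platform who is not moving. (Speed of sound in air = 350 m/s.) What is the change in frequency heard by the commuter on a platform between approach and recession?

108 Hz

Approaching: f₁ = f · v/(v − v_s) = 719 × 350/323.9 ≈ 777 Hz.
Receding: f₂ = f · v/(v + v_s) = 719 × 350/376.1 ≈ 669 Hz.
Drop: f₁ − f₂ = 2f·v·v_s/(v² − v_s²) = 2 × 719 × 350 × 26.1/(350² − 26.1²) ≈ 108 Hz.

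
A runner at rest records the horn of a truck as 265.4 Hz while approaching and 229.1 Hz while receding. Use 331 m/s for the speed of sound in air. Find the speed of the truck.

24.3 m/s

f₁/f₂ = (v + v_s)/(v − v_s), so v_s = v · (f₁ − f₂)/(f₁ + f₂).
v_s = 331 × (265.4 − 229.1)/(265.4 + 229.1) = 331 × 36.3/494.5 ≈ 24.3 m/s.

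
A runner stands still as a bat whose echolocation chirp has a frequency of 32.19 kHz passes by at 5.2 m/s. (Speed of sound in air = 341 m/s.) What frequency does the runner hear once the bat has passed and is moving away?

Receding: f₂ = f · v/(v + v_s) = 32.19 × 341/346.2 ≈ 31.7 kHz.

31.7 kHz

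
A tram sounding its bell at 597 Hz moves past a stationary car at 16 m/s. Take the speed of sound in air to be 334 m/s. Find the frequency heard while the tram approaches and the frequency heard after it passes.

Approaching: f₁ = f · v/(v − v_s) = 597 × 334/318 ≈ 627 Hz.
Receding: f₂ = f · v/(v + v_s) = 597 × 334/350 ≈ 570 Hz.

627 Hz approaching; 570 Hz receding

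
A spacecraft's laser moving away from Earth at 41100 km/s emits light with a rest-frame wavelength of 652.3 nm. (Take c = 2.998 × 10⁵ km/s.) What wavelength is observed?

748.8 nm

β = v/c = 41100/299800 = 0.1371.
Relativistic Doppler for wavelength: λ' = λ₀ · √((1 + β)/(1 − β)).
λ' = 652.3 × √(1.1371/0.8629) = 652.3 × 1.14793 ≈ 748.8 nm.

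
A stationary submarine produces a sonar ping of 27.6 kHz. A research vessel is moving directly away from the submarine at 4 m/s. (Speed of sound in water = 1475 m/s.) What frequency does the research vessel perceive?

Moving observer, stationary source: f' = f · (v − v_o)/v.
f' = 27.6 × (1475 − 4)/1475 = 27.6 × 1471/1475 ≈ 27.5 kHz.

27.5 kHz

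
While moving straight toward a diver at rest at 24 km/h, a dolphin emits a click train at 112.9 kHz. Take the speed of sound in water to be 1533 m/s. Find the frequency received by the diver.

24 km/h = 6.667 m/s.
Moving source, stationary observer: f' = f · v/(v − v_s) since the source is approaching.
f' = 112.9 × 1533/(1533 − 6.667) = 112.9 × 1533/1526 ≈ 113.4 kHz.

113.4 kHz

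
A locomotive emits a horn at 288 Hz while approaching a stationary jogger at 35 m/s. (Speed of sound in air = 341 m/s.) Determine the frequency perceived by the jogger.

Moving source, stationary observer: f' = f · v/(v − v_s) since the source is approaching.
f' = 288 × 341/(341 − 35) = 288 × 341/306 ≈ 321 Hz.

321 Hz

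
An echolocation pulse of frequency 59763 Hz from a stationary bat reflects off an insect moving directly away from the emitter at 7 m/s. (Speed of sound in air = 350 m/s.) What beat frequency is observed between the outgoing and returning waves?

The insect first receives the wave as a moving observer: f₁ = f₀ · (v − u)/v = 59763 × (350 − 7)/350 ≈ 58568 Hz.
On reflection it acts as a source moving away from the stationary detector: f₂ = f₁ · v/(v + u) = 58568 × 350/357 ≈ 57419 Hz.
Equivalently f₂ = f₀ · (v − u)/(v + u).
Beat frequency: |f₂ − f₀| = 2u·f₀/(v + u) = 2 × 7 × 59763/357 ≈ 2344 Hz.

2344 Hz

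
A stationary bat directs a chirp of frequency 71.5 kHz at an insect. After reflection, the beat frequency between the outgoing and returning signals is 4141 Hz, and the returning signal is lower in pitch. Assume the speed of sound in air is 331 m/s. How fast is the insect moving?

9.9 m/s

Double Doppler shift off a moving reflector: f₂ = f₀ · (v + u)/(v − u) (u > 0 toward emitter).
Returning signal is lower, so f₂ = f₀ − Δf = 71500 − 4141 = 67359 Hz.
Rearranging, u = v · (f₂ − f₀)/(f₂ + f₀) = 331 × -4141/138859 ≈ -9.9 m/s.
So the insect is moving at 9.9 m/s away from the emitter.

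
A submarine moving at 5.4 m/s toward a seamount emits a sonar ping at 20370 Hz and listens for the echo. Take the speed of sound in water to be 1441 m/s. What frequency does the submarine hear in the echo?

20523 Hz

The seamount receives the sound from a moving source: f₁ = f₀ · v/(v − v_e) = 20370 × 1441/1435.6 ≈ 20447 Hz.
On the return leg the submarine is a moving observer: f₂ = f₁ · (v + v_e)/v = 20447 × 1446.4/1441 ≈ 20523 Hz.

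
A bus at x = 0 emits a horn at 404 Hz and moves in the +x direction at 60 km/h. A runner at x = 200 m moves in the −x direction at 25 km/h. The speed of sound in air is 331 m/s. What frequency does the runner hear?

434 Hz

60 km/h = 16.67 m/s; 25 km/h = 6.944 m/s.
The observer lies on the +x side, so the source is heading toward the observer and the observer is heading toward the source.
Both move, so f' = f · (v + v_o)/(v − v_s).
f' = 404 × (331 + 6.944)/(331 − 16.67) = 404 × 337.94/314.33 ≈ 434 Hz.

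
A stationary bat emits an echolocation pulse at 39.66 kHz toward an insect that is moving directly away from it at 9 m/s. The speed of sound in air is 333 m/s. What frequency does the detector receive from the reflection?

At the insect (a moving observer), f₁ = f₀ · (v − u)/v = 39.66 × 324/333 ≈ 38.6 kHz.
The reflection then acts as a moving source: f₂ = f₁ · v/(v + u) ≈ 37.6 kHz.

37.6 kHz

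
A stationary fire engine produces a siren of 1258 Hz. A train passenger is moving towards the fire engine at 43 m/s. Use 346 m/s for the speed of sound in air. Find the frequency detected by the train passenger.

1414 Hz

Moving observer, stationary source: f' = f · (v + v_o)/v.
f' = 1258 × (346 + 43)/346 = 1258 × 389/346 ≈ 1414 Hz.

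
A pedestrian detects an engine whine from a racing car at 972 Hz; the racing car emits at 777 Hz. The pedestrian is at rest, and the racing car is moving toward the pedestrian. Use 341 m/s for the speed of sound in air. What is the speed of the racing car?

68 m/s

f' = f · v/(v − v_s) ⇒ v_s = v · |1 − f/f'|.
v_s = 341 × |1 − 777/972| = 341 × 0.2006 ≈ 68 m/s.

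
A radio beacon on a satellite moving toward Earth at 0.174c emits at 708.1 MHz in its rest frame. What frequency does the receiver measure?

844.2 MHz

Relativistic Doppler for frequency: f' = f₀ · √((1 + β)/(1 − β)).
f' = 708.1 × √(1.1740/0.8260) = 708.1 × 1.19219 ≈ 844.2 MHz.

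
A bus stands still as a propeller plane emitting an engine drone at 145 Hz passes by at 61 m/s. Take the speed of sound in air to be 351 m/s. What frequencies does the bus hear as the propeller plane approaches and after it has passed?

Approaching: f₁ = f · v/(v − v_s) = 145 × 351/290 ≈ 176 Hz.
Receding: f₂ = f · v/(v + v_s) = 145 × 351/412 ≈ 124 Hz.

176 Hz approaching; 124 Hz receding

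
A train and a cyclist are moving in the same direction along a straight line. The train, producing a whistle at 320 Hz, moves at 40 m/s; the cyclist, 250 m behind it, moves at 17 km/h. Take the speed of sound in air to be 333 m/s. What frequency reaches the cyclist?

17 km/h = 4.722 m/s.
The cyclist is behind, so the train is moving away from it while the cyclist is moving toward the train.
With source receding and observer approaching, f' = f · (v + v_o)/(v + v_s).
f' = 320 × (333 + 4.722)/(333 + 40) = 320 × 337.72/373 ≈ 290 Hz.

290 Hz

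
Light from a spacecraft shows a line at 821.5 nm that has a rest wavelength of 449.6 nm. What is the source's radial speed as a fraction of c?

λ'/λ₀ = 1.8272 > 1 (redshift), so the source is receding.
λ'/λ₀ = √((1 + β)/(1 − β)) for a receding source ⇒ β = (r² − 1)/(r² + 1) with r = λ'/λ₀.
β = (3.3386 − 1)/(3.3386 + 1) ≈ 0.539.

0.539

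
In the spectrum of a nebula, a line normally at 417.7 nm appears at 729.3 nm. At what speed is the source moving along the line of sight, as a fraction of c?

0.506

λ'/λ₀ = 1.7460 > 1 (redshift), so the source is receding.
λ'/λ₀ = √((1 + β)/(1 − β)) for a receding source ⇒ β = (r² − 1)/(r² + 1) with r = λ'/λ₀.
β = (3.0485 − 1)/(3.0485 + 1) ≈ 0.506.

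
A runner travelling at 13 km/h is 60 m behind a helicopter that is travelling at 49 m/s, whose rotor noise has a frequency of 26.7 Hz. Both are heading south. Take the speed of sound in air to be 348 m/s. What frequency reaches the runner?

23.6 Hz

13 km/h = 3.611 m/s.
The runner is behind, so the helicopter is moving away from it while the runner is moving toward the helicopter.
Both move, so f' = f · (v + v_o)/(v + v_s).
f' = 26.7 × (348 + 3.611)/(348 + 49) = 26.7 × 351.61/397 ≈ 23.6 Hz.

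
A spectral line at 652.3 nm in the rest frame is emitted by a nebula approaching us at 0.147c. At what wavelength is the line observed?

Relativistic Doppler for wavelength: λ' = λ₀ · √((1 − β)/(1 + β)).
λ' = 652.3 × √(0.8530/1.1470) = 652.3 × 0.86237 ≈ 562.5 nm.

562.5 nm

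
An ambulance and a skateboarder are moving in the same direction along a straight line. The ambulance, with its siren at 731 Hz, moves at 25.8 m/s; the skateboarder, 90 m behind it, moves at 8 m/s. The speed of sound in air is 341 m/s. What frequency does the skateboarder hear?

The skateboarder is behind, so the ambulance is moving away from it while the skateboarder is moving toward the ambulance.
General Doppler shift: f' = f · (v + v_o)/(v + v_s).
f' = 731 × (341 + 8)/(341 + 25.8) = 731 × 349/366.8 ≈ 696 Hz.

696 Hz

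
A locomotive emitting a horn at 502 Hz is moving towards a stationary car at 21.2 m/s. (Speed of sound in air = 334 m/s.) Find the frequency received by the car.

Moving source, stationary observer: f' = f · v/(v − v_s) since the source is approaching.
f' = 502 × 334/(334 − 21.2) = 502 × 334/312.8 ≈ 536 Hz.

536 Hz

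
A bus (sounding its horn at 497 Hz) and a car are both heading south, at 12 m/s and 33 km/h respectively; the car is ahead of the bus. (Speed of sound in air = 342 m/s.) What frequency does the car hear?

33 km/h = 9.167 m/s.
The car is ahead, so the bus is moving toward it while the car is moving away from the bus.
General Doppler shift: f' = f · (v − v_o)/(v − v_s).
f' = 497 × (342 − 9.167)/(342 − 12) = 497 × 332.83/330 ≈ 501 Hz.

501 Hz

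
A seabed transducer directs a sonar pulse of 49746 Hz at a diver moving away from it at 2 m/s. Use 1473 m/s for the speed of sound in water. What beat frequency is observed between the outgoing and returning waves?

135 Hz

The diver first receives the wave as a moving observer: f₁ = f₀ · (v − u)/v = 49746 × (1473 − 2)/1473 ≈ 49678.5 Hz.
The reflection then acts as a moving source: f₂ = f₁ · v/(v + u) ≈ 49611.1 Hz.
Beat frequency: |f₂ − f₀| = 2u·f₀/(v + u) = 2 × 2 × 49746/1475 ≈ 135 Hz.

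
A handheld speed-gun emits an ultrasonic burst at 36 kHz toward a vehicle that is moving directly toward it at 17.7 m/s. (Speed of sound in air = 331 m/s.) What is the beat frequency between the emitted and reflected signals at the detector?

4068 Hz

The vehicle first receives the wave as a moving observer: f₁ = f₀ · (v + u)/v = 36 × (331 + 17.7)/331 ≈ 37.93 kHz.
On reflection it acts as a source moving toward the stationary detector: f₂ = f₁ · v/(v − u) = 37.93 × 331/313.3 ≈ 40.07 kHz.
Equivalently f₂ = f₀ · (v + u)/(v − u).
Beat frequency (with f₀ = 36000 Hz): |f₂ − f₀| = 2u·f₀/(v − u) = 2 × 17.7 × 36000/313.3 ≈ 4068 Hz.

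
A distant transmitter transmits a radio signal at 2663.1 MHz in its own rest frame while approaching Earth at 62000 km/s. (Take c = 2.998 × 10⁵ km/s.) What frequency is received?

β = v/c = 62000/299800 = 0.2068.
Relativistic Doppler for frequency: f' = f₀ · √((1 + β)/(1 − β)).
f' = 2663.1 × √(1.2068/0.7932) = 2663.1 × 1.23347 ≈ 3284.9 MHz.

3284.9 MHz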